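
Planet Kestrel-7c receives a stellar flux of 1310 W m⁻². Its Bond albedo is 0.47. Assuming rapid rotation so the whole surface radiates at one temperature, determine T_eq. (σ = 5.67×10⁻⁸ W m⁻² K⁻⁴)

Energy balance: absorbed = emitted ⇒ πR²·S(1−A) = 4πR²·σT_eq⁴, so T_eq⁴ = S(1−A)/(4σ).
T_eq = [1310 × 0.53 / (4 × 5.67×10⁻⁸)]^(1/4) = (3.06×10⁹)^(1/4) = 235 K.

T_eq ≈ 235 K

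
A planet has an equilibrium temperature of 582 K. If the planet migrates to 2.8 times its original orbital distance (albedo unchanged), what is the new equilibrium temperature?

T_eq ∝ L^(1/4) · d^(−1/2).
T′ = 582 / 2.8^(1/2) = 348 K.

T_eq ≈ 348 K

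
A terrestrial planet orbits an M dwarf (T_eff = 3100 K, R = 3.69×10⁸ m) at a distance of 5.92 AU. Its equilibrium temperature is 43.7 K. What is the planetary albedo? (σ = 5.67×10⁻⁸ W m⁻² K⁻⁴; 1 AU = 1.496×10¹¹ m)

A ≈ 0.09

d = 5.92 AU = 8.86×10¹¹ m.
L = 4πR_⋆²σT_⋆⁴ = 4π(3.69×10⁸)² × 5.67×10⁻⁸ × (3100)⁴ = 8.96×10²⁴ W.
S = L/(4πd²) = 0.909 W m⁻².
From T_eq⁴ = S(1−A)/(4σ): 1−A = 4σT_eq⁴/S.
1−A = 4 × 5.67×10⁻⁸ × (43.7)⁴ / 0.909 = 0.910.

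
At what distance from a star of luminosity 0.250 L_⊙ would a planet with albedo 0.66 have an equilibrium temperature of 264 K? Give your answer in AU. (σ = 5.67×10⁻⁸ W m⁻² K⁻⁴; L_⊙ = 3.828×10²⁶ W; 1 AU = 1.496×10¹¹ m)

d ≈ 0.324 AU

L = 0.250 × 3.828×10²⁶ = 9.57×10²⁵ W.
From T_eq⁴ = L(1−A)/(16πσd²): d = √[L(1−A)/(16πσT_eq⁴)].
d = √[9.57×10²⁵ × 0.34 / (16π × 5.67×10⁻⁸ × (264)⁴)] = 4.85×10¹⁰ m = 0.324 AU.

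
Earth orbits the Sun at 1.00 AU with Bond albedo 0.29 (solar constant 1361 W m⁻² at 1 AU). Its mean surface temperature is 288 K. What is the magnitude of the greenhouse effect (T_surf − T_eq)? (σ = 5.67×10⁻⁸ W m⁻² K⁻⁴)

S = 1361/1.00² = 1361 W m⁻².
T_eq = [S(1−A)/(4σ)]^(1/4) = [1361×0.71/(4×5.67×10⁻⁸)]^(1/4) = 255.5 K.
ΔT = T_surf − T_eq = 288 − 255.5.

ΔT ≈ 32.5 K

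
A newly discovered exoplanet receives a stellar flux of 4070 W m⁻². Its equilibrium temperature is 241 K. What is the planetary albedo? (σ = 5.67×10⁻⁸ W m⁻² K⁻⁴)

From T_eq⁴ = S(1−A)/(4σ): 1−A = 4σT_eq⁴/S.
1−A = 4 × 5.67×10⁻⁸ × (241)⁴ / 4070 = 0.188.

A ≈ 0.81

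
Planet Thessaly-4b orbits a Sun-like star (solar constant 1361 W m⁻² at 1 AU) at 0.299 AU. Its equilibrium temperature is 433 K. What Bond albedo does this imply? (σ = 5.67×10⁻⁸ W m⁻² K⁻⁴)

A ≈ 0.48

Flux at 0.299 AU: S = 1361/0.299² = 1.52×10⁴ W m⁻².
From T_eq⁴ = S(1−A)/(4σ): 1−A = 4σT_eq⁴/S.
1−A = 4 × 5.67×10⁻⁸ × (433)⁴ / 1.52×10⁴ = 0.524.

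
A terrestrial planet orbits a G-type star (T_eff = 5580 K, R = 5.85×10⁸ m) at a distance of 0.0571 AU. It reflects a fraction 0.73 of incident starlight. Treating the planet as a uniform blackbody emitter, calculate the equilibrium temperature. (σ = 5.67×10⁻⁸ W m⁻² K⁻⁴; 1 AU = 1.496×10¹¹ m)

d = 0.0571 AU = 8.54×10⁹ m.
L = 4πR_⋆²σT_⋆⁴ = 4π(5.85×10⁸)² × 5.67×10⁻⁸ × (5580)⁴ = 2.36×10²⁶ W.
S = L/(4πd²) = 2.58×10⁵ W m⁻².
Energy balance: absorbed = emitted ⇒ πR²·S(1−A) = 4πR²·σT_eq⁴, so T_eq⁴ = S(1−A)/(4σ).
T_eq = [2.58×10⁵ × 0.27 / (4 × 5.67×10⁻⁸)]^(1/4) = (3.07×10¹¹)^(1/4) = 744 K.

T_eq ≈ 744 K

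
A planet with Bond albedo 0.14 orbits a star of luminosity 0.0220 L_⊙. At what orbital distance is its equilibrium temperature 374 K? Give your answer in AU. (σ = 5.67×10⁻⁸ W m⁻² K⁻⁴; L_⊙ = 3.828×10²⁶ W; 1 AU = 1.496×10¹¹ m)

L = 0.0220 × 3.828×10²⁶ = 8.42×10²⁴ W.
From T_eq⁴ = L(1−A)/(16πσd²): d = √[L(1−A)/(16πσT_eq⁴)].
d = √[8.42×10²⁴ × 0.86 / (16π × 5.67×10⁻⁸ × (374)⁴)] = 1.14×10¹⁰ m = 0.0762 AU.

d ≈ 0.0762 AU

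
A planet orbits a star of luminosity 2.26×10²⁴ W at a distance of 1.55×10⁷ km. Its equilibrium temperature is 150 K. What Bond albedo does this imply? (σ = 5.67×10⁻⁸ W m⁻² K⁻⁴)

d = 1.55×10⁷ km = 1.55×10¹⁰ m.
Flux: S = L/(4πd²) = 2.26×10²⁴/(4π×(1.55×10¹⁰)²) = 749 W m⁻².
From T_eq⁴ = S(1−A)/(4σ): 1−A = 4σT_eq⁴/S.
1−A = 4 × 5.67×10⁻⁸ × (150)⁴ / 749 = 0.153.

A ≈ 0.85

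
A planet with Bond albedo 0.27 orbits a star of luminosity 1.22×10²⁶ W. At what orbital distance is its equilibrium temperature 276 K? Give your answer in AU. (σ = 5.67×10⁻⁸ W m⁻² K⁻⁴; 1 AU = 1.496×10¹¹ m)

From T_eq⁴ = L(1−A)/(16πσd²): d = √[L(1−A)/(16πσT_eq⁴)].
d = √[1.22×10²⁶ × 0.73 / (16π × 5.67×10⁻⁸ × (276)⁴)] = 7.34×10¹⁰ m = 0.491 AU.

d ≈ 0.491 AU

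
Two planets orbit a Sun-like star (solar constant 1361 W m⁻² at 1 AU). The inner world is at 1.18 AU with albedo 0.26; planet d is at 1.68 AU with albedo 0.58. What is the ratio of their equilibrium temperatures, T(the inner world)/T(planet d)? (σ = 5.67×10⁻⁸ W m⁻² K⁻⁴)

T₁/T₂ ≈ 1.375

T_eq = [S₀(1−A)/(4σd²)]^(1/4), so T ∝ (1−A)^(1/4) / √d.
T₁ = [1361×0.74/(4×5.67×10⁻⁸×1.18²)]^(1/4) = 237.64 K.
T₂ = [1361×0.42/(4×5.67×10⁻⁸×1.68²)]^(1/4) = 172.87 K.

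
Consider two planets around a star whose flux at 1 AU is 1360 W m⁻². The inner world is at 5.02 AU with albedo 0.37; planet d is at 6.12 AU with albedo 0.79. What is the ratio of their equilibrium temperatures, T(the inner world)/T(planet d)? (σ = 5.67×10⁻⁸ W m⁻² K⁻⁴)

T₁/T₂ ≈ 1.453

T_eq = [S₀(1−A)/(4σd²)]^(1/4), so T ∝ (1−A)^(1/4) / √d.
T₁ = [1360×0.63/(4×5.67×10⁻⁸×5.02²)]^(1/4) = 110.65 K.
T₂ = [1360×0.21/(4×5.67×10⁻⁸×6.12²)]^(1/4) = 76.15 K.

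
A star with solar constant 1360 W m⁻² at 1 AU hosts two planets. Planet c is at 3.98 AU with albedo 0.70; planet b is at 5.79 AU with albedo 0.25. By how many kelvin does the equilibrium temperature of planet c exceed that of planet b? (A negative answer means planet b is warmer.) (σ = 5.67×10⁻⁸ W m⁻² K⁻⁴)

ΔT ≈ -4.4 K

T_eq = [S₀(1−A)/(4σd²)]^(1/4), so T ∝ (1−A)^(1/4) / √d.
T₁ = [1360×0.30/(4×5.67×10⁻⁸×3.98²)]^(1/4) = 103.23 K.
T₂ = [1360×0.75/(4×5.67×10⁻⁸×5.79²)]^(1/4) = 107.62 K.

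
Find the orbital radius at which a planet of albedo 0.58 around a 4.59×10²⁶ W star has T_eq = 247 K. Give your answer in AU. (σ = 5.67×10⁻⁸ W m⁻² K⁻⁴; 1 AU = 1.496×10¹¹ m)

d ≈ 0.901 AU

From T_eq⁴ = L(1−A)/(16πσd²): d = √[L(1−A)/(16πσT_eq⁴)].
d = √[4.59×10²⁶ × 0.42 / (16π × 5.67×10⁻⁸ × (247)⁴)] = 1.35×10¹¹ m = 0.901 AU.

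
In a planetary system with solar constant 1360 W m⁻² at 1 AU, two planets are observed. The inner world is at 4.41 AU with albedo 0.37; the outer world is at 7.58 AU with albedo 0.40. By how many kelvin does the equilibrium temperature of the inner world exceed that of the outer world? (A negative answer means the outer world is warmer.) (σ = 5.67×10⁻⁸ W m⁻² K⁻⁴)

ΔT ≈ 29.1 K

T_eq = [S₀(1−A)/(4σd²)]^(1/4), so T ∝ (1−A)^(1/4) / √d.
T₁ = [1360×0.63/(4×5.67×10⁻⁸×4.41²)]^(1/4) = 118.06 K.
T₂ = [1360×0.60/(4×5.67×10⁻⁸×7.58²)]^(1/4) = 88.96 K.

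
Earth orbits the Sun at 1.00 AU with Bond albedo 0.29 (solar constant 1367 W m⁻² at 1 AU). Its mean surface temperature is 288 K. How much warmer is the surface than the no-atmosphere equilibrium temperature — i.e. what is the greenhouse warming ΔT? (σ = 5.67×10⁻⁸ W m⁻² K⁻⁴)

S = 1367/1.00² = 1367 W m⁻².
T_eq = [S(1−A)/(4σ)]^(1/4) = [1367×0.71/(4×5.67×10⁻⁸)]^(1/4) = 255.8 K.
ΔT = T_surf − T_eq = 288 − 255.8.

ΔT ≈ 32.2 K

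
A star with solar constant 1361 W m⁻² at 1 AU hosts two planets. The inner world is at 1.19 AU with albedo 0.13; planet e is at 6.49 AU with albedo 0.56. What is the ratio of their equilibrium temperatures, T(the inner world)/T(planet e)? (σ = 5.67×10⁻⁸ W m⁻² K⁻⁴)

T₁/T₂ ≈ 2.769

T_eq = [S₀(1−A)/(4σd²)]^(1/4), so T ∝ (1−A)^(1/4) / √d.
T₁ = [1361×0.87/(4×5.67×10⁻⁸×1.19²)]^(1/4) = 246.41 K.
T₂ = [1361×0.44/(4×5.67×10⁻⁸×6.49²)]^(1/4) = 88.98 K.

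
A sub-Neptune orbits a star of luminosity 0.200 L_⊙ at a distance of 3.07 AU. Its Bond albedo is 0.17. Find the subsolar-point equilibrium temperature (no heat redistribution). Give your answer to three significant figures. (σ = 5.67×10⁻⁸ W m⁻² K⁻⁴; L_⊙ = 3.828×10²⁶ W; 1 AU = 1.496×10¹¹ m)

T_ss ≈ 143 K

d = 3.07 AU = 4.59×10¹¹ m.
L = 0.200 × 3.828×10²⁶ = 7.66×10²⁵ W.
Flux: S = L/(4πd²) = 7.66×10²⁵/(4π×(4.59×10¹¹)²) = 28.9 W m⁻².
At the subsolar point the surface absorbs S(1−A) and emits σT⁴ per unit area — no factor of 4, since only the local patch is in balance.
T = [28.9 × 0.83 / 5.67×10⁻⁸]^(1/4) = (4.23×10⁸)^(1/4) = 143 K.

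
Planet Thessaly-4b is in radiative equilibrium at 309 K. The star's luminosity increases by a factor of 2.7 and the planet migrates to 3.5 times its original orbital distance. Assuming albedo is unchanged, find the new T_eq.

T_eq ≈ 212 K

T_eq ∝ L^(1/4) · d^(−1/2).
T′ = 309 × 2.7^(1/4) / 3.5^(1/2) = 212 K.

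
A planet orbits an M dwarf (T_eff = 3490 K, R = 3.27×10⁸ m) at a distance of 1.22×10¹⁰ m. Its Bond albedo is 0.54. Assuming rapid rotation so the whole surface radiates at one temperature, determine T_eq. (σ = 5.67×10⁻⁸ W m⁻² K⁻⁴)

L = 4πR_⋆²σT_⋆⁴ = 4π(3.27×10⁸)² × 5.67×10⁻⁸ × (3490)⁴ = 1.13×10²⁵ W.
S = L/(4πd²) = 6040 W m⁻².
Energy balance: absorbed = emitted ⇒ πR²·S(1−A) = 4πR²·σT_eq⁴, so T_eq⁴ = S(1−A)/(4σ).
T_eq = [6040 × 0.46 / (4 × 5.67×10⁻⁸)]^(1/4) = (1.23×10¹⁰)^(1/4) = 333 K.

T_eq ≈ 333 K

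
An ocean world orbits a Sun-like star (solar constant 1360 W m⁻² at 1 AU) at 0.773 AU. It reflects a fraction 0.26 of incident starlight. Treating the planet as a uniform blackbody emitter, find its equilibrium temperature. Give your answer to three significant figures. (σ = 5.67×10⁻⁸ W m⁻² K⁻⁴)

T_eq ≈ 294 K

Flux at 0.773 AU: S = 1360/0.773² = 2280 W m⁻².
Energy balance: absorbed = emitted ⇒ πR²·S(1−A) = 4πR²·σT_eq⁴, so T_eq⁴ = S(1−A)/(4σ).
T_eq = [2280 × 0.74 / (4 × 5.67×10⁻⁸)]^(1/4) = (7.43×10⁹)^(1/4) = 294 K.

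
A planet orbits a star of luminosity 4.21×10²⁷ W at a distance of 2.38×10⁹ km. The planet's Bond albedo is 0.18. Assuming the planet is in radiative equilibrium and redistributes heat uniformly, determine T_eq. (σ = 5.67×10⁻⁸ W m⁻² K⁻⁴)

T_eq ≈ 121 K

d = 2.38×10⁹ km = 2.38×10¹² m.
Flux: S = L/(4πd²) = 4.21×10²⁷/(4π×(2.38×10¹²)²) = 59.1 W m⁻².
Energy balance: absorbed = emitted ⇒ πR²·S(1−A) = 4πR²·σT_eq⁴, so T_eq⁴ = S(1−A)/(4σ).
T_eq = [59.1 × 0.82 / (4 × 5.67×10⁻⁸)]^(1/4) = (2.14×10⁸)^(1/4) = 121 K.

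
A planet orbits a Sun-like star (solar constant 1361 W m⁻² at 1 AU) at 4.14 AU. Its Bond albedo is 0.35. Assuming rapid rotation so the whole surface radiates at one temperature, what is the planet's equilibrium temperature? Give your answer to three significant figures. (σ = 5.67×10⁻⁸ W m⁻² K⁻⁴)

T_eq ≈ 123 K

Flux at 4.14 AU: S = 1361/4.14² = 79.4 W m⁻².
Energy balance: absorbed = emitted ⇒ πR²·S(1−A) = 4πR²·σT_eq⁴, so T_eq⁴ = S(1−A)/(4σ).
T_eq = [79.4 × 0.65 / (4 × 5.67×10⁻⁸)]^(1/4) = (2.28×10⁸)^(1/4) = 123 K.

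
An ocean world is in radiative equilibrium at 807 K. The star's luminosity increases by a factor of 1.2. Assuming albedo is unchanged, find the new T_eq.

T_eq ≈ 845 K

T_eq ∝ L^(1/4) · d^(−1/2).
T′ = 807 × 1.2^(1/4) = 845 K.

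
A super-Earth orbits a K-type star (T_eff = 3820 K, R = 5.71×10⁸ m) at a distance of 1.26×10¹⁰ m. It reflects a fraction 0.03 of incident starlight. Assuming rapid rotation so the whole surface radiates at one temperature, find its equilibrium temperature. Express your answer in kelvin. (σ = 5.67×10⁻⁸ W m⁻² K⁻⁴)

T_eq ≈ 571 K

L = 4πR_⋆²σT_⋆⁴ = 4π(5.71×10⁸)² × 5.67×10⁻⁸ × (3820)⁴ = 4.95×10²⁵ W.
S = L/(4πd²) = 2.48×10⁴ W m⁻².
Energy balance: absorbed = emitted ⇒ πR²·S(1−A) = 4πR²·σT_eq⁴, so T_eq⁴ = S(1−A)/(4σ).
T_eq = [2.48×10⁴ × 0.97 / (4 × 5.67×10⁻⁸)]^(1/4) = (1.06×10¹¹)^(1/4) = 571 K.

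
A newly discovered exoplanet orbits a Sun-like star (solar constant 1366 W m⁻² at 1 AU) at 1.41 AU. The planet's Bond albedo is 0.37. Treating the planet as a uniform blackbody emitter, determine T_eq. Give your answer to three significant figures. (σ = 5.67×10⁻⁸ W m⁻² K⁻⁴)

T_eq ≈ 209 K

Flux at 1.41 AU: S = 1366/1.41² = 687 W m⁻².
Energy balance: absorbed = emitted ⇒ πR²·S(1−A) = 4πR²·σT_eq⁴, so T_eq⁴ = S(1−A)/(4σ).
T_eq = [687 × 0.63 / (4 × 5.67×10⁻⁸)]^(1/4) = (1.91×10⁹)^(1/4) = 209 K.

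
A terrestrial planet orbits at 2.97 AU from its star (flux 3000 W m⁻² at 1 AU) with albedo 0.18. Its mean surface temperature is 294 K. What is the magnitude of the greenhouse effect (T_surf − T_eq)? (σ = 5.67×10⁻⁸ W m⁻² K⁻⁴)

ΔT ≈ 106.7 K

S = 3000/2.97² = 340.1 W m⁻².
T_eq = [S(1−A)/(4σ)]^(1/4) = [340.1×0.82/(4×5.67×10⁻⁸)]^(1/4) = 187.3 K.
ΔT = T_surf − T_eq = 294 − 187.3.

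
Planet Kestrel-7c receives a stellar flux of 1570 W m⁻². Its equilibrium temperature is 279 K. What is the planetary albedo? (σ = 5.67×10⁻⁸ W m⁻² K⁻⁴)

From T_eq⁴ = S(1−A)/(4σ): 1−A = 4σT_eq⁴/S.
1−A = 4 × 5.67×10⁻⁸ × (279)⁴ / 1570 = 0.875.

A ≈ 0.12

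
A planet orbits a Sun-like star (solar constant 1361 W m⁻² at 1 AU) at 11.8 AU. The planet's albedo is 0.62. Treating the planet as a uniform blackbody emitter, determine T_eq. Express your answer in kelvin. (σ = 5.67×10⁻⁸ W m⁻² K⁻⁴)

Flux at 11.8 AU: S = 1361/11.8² = 9.77 W m⁻².
Energy balance: absorbed = emitted ⇒ πR²·S(1−A) = 4πR²·σT_eq⁴, so T_eq⁴ = S(1−A)/(4σ).
T_eq = [9.77 × 0.38 / (4 × 5.67×10⁻⁸)]^(1/4) = (1.64×10⁷)^(1/4) = 63.6 K.

T_eq ≈ 63.6 K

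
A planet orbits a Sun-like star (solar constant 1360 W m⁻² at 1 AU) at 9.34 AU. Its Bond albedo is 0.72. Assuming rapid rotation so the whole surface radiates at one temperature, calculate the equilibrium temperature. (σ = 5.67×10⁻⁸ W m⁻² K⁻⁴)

Flux at 9.34 AU: S = 1360/9.34² = 15.6 W m⁻².
Energy balance: absorbed = emitted ⇒ πR²·S(1−A) = 4πR²·σT_eq⁴, so T_eq⁴ = S(1−A)/(4σ).
T_eq = [15.6 × 0.28 / (4 × 5.67×10⁻⁸)]^(1/4) = (1.92×10⁷)^(1/4) = 66.2 K.

T_eq ≈ 66.2 K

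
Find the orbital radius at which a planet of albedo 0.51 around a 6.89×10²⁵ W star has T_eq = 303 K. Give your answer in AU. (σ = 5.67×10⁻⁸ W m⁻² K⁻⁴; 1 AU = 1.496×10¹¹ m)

d ≈ 0.251 AU

From T_eq⁴ = L(1−A)/(16πσd²): d = √[L(1−A)/(16πσT_eq⁴)].
d = √[6.89×10²⁵ × 0.49 / (16π × 5.67×10⁻⁸ × (303)⁴)] = 3.75×10¹⁰ m = 0.251 AU.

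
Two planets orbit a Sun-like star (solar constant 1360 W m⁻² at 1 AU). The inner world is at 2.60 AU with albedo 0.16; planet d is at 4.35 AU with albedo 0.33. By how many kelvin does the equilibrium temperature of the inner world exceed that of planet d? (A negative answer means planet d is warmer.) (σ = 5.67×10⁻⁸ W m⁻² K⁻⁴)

ΔT ≈ 44.5 K

T_eq = [S₀(1−A)/(4σd²)]^(1/4), so T ∝ (1−A)^(1/4) / √d.
T₁ = [1360×0.84/(4×5.67×10⁻⁸×2.60²)]^(1/4) = 165.22 K.
T₂ = [1360×0.67/(4×5.67×10⁻⁸×4.35²)]^(1/4) = 120.71 K.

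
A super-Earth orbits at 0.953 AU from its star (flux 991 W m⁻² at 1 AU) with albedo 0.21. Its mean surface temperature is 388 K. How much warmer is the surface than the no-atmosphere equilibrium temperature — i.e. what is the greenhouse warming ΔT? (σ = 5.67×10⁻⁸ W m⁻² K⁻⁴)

S = 991/0.953² = 1091 W m⁻².
T_eq = [S(1−A)/(4σ)]^(1/4) = [1091×0.79/(4×5.67×10⁻⁸)]^(1/4) = 248.3 K.
ΔT = T_surf − T_eq = 388 − 248.3.

ΔT ≈ 139.7 K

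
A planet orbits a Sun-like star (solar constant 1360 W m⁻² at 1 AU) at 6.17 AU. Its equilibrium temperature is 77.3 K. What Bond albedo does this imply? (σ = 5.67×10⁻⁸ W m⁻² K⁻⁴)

A ≈ 0.77

Flux at 6.17 AU: S = 1360/6.17² = 35.7 W m⁻².
From T_eq⁴ = S(1−A)/(4σ): 1−A = 4σT_eq⁴/S.
1−A = 4 × 5.67×10⁻⁸ × (77.3)⁴ / 35.7 = 0.227.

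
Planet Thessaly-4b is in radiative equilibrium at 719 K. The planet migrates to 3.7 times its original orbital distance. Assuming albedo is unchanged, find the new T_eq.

T_eq ∝ L^(1/4) · d^(−1/2).
T′ = 719 / 3.7^(1/2) = 374 K.

T_eq ≈ 374 K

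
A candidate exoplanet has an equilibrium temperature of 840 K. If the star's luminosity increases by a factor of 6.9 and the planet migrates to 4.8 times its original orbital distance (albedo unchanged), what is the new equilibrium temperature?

T_eq ∝ L^(1/4) · d^(−1/2).
T′ = 840 × 6.9^(1/4) / 4.8^(1/2) = 621 K.

T_eq ≈ 621 K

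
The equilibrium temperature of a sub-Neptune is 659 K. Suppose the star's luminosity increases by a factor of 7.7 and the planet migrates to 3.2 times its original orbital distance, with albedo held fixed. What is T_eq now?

T_eq ∝ L^(1/4) · d^(−1/2).
T′ = 659 × 7.7^(1/4) / 3.2^(1/2) = 614 K.

T_eq ≈ 614 K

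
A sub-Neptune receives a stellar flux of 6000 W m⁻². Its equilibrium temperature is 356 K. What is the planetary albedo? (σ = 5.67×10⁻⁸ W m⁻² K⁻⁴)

A ≈ 0.39

From T_eq⁴ = S(1−A)/(4σ): 1−A = 4σT_eq⁴/S.
1−A = 4 × 5.67×10⁻⁸ × (356)⁴ / 6000 = 0.607.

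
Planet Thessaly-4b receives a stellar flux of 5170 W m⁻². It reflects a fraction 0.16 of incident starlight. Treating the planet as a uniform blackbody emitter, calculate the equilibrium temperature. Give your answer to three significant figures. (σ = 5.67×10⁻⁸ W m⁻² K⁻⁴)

T_eq ≈ 372 K

Energy balance: absorbed = emitted ⇒ πR²·S(1−A) = 4πR²·σT_eq⁴, so T_eq⁴ = S(1−A)/(4σ).
T_eq = [5170 × 0.84 / (4 × 5.67×10⁻⁸)]^(1/4) = (1.91×10¹⁰)^(1/4) = 372 K.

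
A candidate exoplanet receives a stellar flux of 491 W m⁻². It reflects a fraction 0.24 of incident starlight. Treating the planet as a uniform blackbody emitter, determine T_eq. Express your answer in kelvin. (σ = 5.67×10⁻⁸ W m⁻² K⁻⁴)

Energy balance: absorbed = emitted ⇒ πR²·S(1−A) = 4πR²·σT_eq⁴, so T_eq⁴ = S(1−A)/(4σ).
T_eq = [491 × 0.76 / (4 × 5.67×10⁻⁸)]^(1/4) = (1.65×10⁹)^(1/4) = 201 K.

T_eq ≈ 201 K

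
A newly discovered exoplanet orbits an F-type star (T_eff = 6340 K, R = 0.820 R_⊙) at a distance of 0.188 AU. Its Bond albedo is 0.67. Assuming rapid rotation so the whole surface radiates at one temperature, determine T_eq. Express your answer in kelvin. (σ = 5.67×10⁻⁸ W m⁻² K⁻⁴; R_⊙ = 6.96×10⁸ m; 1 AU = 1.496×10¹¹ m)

R_⋆ = 0.820 × 6.96×10⁸ = 5.71×10⁸ m.
d = 0.188 AU = 2.81×10¹⁰ m.
L = 4πR_⋆²σT_⋆⁴ = 4π(5.71×10⁸)² × 5.67×10⁻⁸ × (6340)⁴ = 3.75×10²⁶ W.
S = L/(4πd²) = 3.77×10⁴ W m⁻².
Energy balance: absorbed = emitted ⇒ πR²·S(1−A) = 4πR²·σT_eq⁴, so T_eq⁴ = S(1−A)/(4σ).
T_eq = [3.77×10⁴ × 0.33 / (4 × 5.67×10⁻⁸)]^(1/4) = (5.49×10¹⁰)^(1/4) = 484 K.

T_eq ≈ 484 K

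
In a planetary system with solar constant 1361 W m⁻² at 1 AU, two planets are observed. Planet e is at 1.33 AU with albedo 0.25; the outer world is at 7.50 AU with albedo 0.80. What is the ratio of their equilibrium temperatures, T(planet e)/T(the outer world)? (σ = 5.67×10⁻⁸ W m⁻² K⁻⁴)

T₁/T₂ ≈ 3.305

T_eq = [S₀(1−A)/(4σd²)]^(1/4), so T ∝ (1−A)^(1/4) / √d.
T₁ = [1361×0.75/(4×5.67×10⁻⁸×1.33²)]^(1/4) = 224.59 K.
T₂ = [1361×0.20/(4×5.67×10⁻⁸×7.50²)]^(1/4) = 67.96 K.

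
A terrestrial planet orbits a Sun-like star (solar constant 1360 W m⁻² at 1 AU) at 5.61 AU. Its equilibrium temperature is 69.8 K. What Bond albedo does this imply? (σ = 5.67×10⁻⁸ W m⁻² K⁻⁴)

A ≈ 0.88

Flux at 5.61 AU: S = 1360/5.61² = 43.2 W m⁻².
From T_eq⁴ = S(1−A)/(4σ): 1−A = 4σT_eq⁴/S.
1−A = 4 × 5.67×10⁻⁸ × (69.8)⁴ / 43.2 = 0.125.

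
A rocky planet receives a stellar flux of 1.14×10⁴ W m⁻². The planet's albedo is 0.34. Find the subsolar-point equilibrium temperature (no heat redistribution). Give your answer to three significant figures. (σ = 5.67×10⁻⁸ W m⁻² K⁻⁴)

At the subsolar point the surface absorbs S(1−A) and emits σT⁴ per unit area — no factor of 4, since only the local patch is in balance.
T = [1.14×10⁴ × 0.66 / 5.67×10⁻⁸]^(1/4) = (1.33×10¹¹)^(1/4) = 604 K.

T_ss ≈ 604 K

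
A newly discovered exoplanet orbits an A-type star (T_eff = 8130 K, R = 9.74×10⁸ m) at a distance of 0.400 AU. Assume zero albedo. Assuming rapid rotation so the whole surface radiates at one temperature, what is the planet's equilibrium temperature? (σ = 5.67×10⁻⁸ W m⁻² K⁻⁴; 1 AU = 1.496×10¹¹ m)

d = 0.400 AU = 5.98×10¹⁰ m.
L = 4πR_⋆²σT_⋆⁴ = 4π(9.74×10⁸)² × 5.67×10⁻⁸ × (8130)⁴ = 2.95×10²⁷ W.
S = L/(4πd²) = 6.56×10⁴ W m⁻².
Energy balance: absorbed = emitted ⇒ πR²·S(1−A) = 4πR²·σT_eq⁴, so T_eq⁴ = S(1−A)/(4σ).
T_eq = [6.56×10⁴ × 1.00 / (4 × 5.67×10⁻⁸)]^(1/4) = (2.89×10¹¹)^(1/4) = 733 K.

T_eq ≈ 733 K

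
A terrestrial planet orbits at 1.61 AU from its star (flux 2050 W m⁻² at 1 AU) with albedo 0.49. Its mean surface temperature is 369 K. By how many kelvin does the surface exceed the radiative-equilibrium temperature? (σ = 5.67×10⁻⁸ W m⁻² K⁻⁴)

S = 2050/1.61² = 790.9 W m⁻².
T_eq = [S(1−A)/(4σ)]^(1/4) = [790.9×0.51/(4×5.67×10⁻⁸)]^(1/4) = 205.4 K.
ΔT = T_surf − T_eq = 369 − 205.4.

ΔT ≈ 163.6 K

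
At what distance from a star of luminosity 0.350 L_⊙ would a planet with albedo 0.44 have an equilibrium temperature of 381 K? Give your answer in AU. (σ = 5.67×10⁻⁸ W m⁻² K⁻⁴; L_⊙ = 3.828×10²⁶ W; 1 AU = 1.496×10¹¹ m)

d ≈ 0.236 AU

L = 0.350 × 3.828×10²⁶ = 1.34×10²⁶ W.
From T_eq⁴ = L(1−A)/(16πσd²): d = √[L(1−A)/(16πσT_eq⁴)].
d = √[1.34×10²⁶ × 0.56 / (16π × 5.67×10⁻⁸ × (381)⁴)] = 3.53×10¹⁰ m = 0.236 AU.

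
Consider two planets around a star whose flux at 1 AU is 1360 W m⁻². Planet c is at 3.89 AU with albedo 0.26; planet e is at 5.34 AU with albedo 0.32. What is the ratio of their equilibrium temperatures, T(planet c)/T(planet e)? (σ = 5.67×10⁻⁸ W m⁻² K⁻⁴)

T₁/T₂ ≈ 1.197

T_eq = [S₀(1−A)/(4σd²)]^(1/4), so T ∝ (1−A)^(1/4) / √d.
T₁ = [1360×0.74/(4×5.67×10⁻⁸×3.89²)]^(1/4) = 130.86 K.
T₂ = [1360×0.68/(4×5.67×10⁻⁸×5.34²)]^(1/4) = 109.35 K.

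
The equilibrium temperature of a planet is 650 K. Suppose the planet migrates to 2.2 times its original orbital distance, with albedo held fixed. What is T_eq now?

T_eq ≈ 438 K

T_eq ∝ L^(1/4) · d^(−1/2).
T′ = 650 / 2.2^(1/2) = 438 K.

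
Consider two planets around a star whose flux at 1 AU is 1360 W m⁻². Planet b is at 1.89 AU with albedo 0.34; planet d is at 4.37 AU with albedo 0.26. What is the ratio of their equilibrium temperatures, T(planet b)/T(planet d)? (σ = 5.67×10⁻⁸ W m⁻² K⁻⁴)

T_eq = [S₀(1−A)/(4σd²)]^(1/4), so T ∝ (1−A)^(1/4) / √d.
T₁ = [1360×0.66/(4×5.67×10⁻⁸×1.89²)]^(1/4) = 182.44 K.
T₂ = [1360×0.74/(4×5.67×10⁻⁸×4.37²)]^(1/4) = 123.46 K.

T₁/T₂ ≈ 1.478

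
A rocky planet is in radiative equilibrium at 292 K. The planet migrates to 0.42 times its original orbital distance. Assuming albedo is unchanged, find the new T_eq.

T_eq ∝ L^(1/4) · d^(−1/2).
T′ = 292 / 0.42^(1/2) = 451 K.

T_eq ≈ 451 K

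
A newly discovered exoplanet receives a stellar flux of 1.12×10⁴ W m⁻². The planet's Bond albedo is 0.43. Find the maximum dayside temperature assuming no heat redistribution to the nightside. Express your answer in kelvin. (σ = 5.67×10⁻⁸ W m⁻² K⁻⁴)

With no redistribution each surface element balances locally: S(1−A) = σT⁴.
T = [1.12×10⁴ × 0.57 / 5.67×10⁻⁸]^(1/4) = (1.13×10¹¹)^(1/4) = 579 K.

T_ss ≈ 579 K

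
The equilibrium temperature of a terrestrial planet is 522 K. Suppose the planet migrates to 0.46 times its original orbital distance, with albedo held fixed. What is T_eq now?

T_eq ∝ L^(1/4) · d^(−1/2).
T′ = 522 / 0.46^(1/2) = 770 K.

T_eq ≈ 770 K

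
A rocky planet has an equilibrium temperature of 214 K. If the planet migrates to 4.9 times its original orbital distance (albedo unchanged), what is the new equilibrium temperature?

T_eq ≈ 96.7 K

T_eq ∝ L^(1/4) · d^(−1/2).
T′ = 214 / 4.9^(1/2) = 96.7 K.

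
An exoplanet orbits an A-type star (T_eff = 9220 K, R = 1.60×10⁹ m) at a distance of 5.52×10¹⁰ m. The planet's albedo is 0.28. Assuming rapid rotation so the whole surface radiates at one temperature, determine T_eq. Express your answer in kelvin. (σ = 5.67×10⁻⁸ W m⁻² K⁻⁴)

L = 4πR_⋆²σT_⋆⁴ = 4π(1.60×10⁹)² × 5.67×10⁻⁸ × (9220)⁴ = 1.32×10²⁸ W.
S = L/(4πd²) = 3.44×10⁵ W m⁻².
Energy balance: absorbed = emitted ⇒ πR²·S(1−A) = 4πR²·σT_eq⁴, so T_eq⁴ = S(1−A)/(4σ).
T_eq = [3.44×10⁵ × 0.72 / (4 × 5.67×10⁻⁸)]^(1/4) = (1.09×10¹²)^(1/4) = 1020 K.

T_eq ≈ 1020 K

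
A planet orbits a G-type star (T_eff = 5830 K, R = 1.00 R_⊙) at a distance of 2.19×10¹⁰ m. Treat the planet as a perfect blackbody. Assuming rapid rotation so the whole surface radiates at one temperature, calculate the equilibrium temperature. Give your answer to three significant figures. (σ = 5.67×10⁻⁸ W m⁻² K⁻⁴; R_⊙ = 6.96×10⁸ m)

R_⋆ = 1.00 × 6.96×10⁸ = 6.96×10⁸ m.
L = 4πR_⋆²σT_⋆⁴ = 4π(6.96×10⁸)² × 5.67×10⁻⁸ × (5830)⁴ = 3.99×10²⁶ W.
S = L/(4πd²) = 6.62×10⁴ W m⁻².
Energy balance: absorbed = emitted ⇒ πR²·S(1−A) = 4πR²·σT_eq⁴, so T_eq⁴ = S(1−A)/(4σ).
T_eq = [6.62×10⁴ × 1.00 / (4 × 5.67×10⁻⁸)]^(1/4) = (2.92×10¹¹)^(1/4) = 735 K.

T_eq ≈ 735 K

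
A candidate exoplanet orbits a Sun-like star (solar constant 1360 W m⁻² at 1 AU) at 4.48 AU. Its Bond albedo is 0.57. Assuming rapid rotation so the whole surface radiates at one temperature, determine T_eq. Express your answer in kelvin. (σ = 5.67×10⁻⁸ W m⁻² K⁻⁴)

T_eq ≈ 106 K

Flux at 4.48 AU: S = 1360/4.48² = 67.8 W m⁻².
Energy balance: absorbed = emitted ⇒ πR²·S(1−A) = 4πR²·σT_eq⁴, so T_eq⁴ = S(1−A)/(4σ).
T_eq = [67.8 × 0.43 / (4 × 5.67×10⁻⁸)]^(1/4) = (1.28×10⁸)^(1/4) = 106 K.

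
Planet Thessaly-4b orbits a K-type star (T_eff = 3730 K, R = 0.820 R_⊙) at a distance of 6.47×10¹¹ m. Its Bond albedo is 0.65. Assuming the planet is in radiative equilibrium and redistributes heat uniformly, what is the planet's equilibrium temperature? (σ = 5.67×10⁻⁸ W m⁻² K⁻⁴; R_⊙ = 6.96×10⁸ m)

T_eq ≈ 60.3 K

R_⋆ = 0.820 × 6.96×10⁸ = 5.71×10⁸ m.
L = 4πR_⋆²σT_⋆⁴ = 4π(5.71×10⁸)² × 5.67×10⁻⁸ × (3730)⁴ = 4.49×10²⁵ W.
S = L/(4πd²) = 8.54 W m⁻².
Energy balance: absorbed = emitted ⇒ πR²·S(1−A) = 4πR²·σT_eq⁴, so T_eq⁴ = S(1−A)/(4σ).
T_eq = [8.54 × 0.35 / (4 × 5.67×10⁻⁸)]^(1/4) = (1.32×10⁷)^(1/4) = 60.3 K.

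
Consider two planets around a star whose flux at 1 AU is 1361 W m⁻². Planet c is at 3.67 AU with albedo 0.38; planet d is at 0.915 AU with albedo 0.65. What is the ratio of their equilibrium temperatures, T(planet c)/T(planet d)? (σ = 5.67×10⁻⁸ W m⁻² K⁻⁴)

T_eq = [S₀(1−A)/(4σd²)]^(1/4), so T ∝ (1−A)^(1/4) / √d.
T₁ = [1361×0.62/(4×5.67×10⁻⁸×3.67²)]^(1/4) = 128.92 K.
T₂ = [1361×0.35/(4×5.67×10⁻⁸×0.915²)]^(1/4) = 223.80 K.

T₁/T₂ ≈ 0.576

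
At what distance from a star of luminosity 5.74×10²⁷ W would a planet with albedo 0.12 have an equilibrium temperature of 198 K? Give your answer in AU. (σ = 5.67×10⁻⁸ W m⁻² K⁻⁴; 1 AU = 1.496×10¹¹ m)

d ≈ 7.18 AU

From T_eq⁴ = L(1−A)/(16πσd²): d = √[L(1−A)/(16πσT_eq⁴)].
d = √[5.74×10²⁷ × 0.88 / (16π × 5.67×10⁻⁸ × (198)⁴)] = 1.07×10¹² m = 7.18 AU.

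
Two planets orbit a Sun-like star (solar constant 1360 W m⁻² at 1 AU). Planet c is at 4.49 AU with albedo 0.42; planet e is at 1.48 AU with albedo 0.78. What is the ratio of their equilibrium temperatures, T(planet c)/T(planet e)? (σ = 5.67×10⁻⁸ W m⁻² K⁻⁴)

T_eq = [S₀(1−A)/(4σd²)]^(1/4), so T ∝ (1−A)^(1/4) / √d.
T₁ = [1360×0.58/(4×5.67×10⁻⁸×4.49²)]^(1/4) = 114.61 K.
T₂ = [1360×0.22/(4×5.67×10⁻⁸×1.48²)]^(1/4) = 156.66 K.

T₁/T₂ ≈ 0.732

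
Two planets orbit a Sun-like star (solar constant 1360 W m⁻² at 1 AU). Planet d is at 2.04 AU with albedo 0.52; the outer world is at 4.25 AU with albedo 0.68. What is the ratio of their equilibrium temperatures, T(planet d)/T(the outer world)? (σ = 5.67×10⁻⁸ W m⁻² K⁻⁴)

T₁/T₂ ≈ 1.597

T_eq = [S₀(1−A)/(4σd²)]^(1/4), so T ∝ (1−A)^(1/4) / √d.
T₁ = [1360×0.48/(4×5.67×10⁻⁸×2.04²)]^(1/4) = 162.17 K.
T₂ = [1360×0.32/(4×5.67×10⁻⁸×4.25²)]^(1/4) = 101.52 K.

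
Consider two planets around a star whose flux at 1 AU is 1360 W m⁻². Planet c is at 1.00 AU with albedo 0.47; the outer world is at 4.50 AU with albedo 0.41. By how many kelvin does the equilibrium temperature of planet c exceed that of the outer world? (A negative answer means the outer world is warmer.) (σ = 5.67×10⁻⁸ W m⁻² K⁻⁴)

T_eq = [S₀(1−A)/(4σd²)]^(1/4), so T ∝ (1−A)^(1/4) / √d.
T₁ = [1360×0.53/(4×5.67×10⁻⁸×1.00²)]^(1/4) = 237.43 K.
T₂ = [1360×0.59/(4×5.67×10⁻⁸×4.50²)]^(1/4) = 114.97 K.

ΔT ≈ 122.5 K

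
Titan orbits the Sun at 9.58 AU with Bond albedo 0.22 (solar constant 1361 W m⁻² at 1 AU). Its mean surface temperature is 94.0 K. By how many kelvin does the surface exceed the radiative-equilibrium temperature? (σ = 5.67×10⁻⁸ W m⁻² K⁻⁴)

S = 1361/9.58² = 14.83 W m⁻².
T_eq = [S(1−A)/(4σ)]^(1/4) = [14.83×0.78/(4×5.67×10⁻⁸)]^(1/4) = 84.5 K.
ΔT = T_surf − T_eq = 94 − 84.5.

ΔT ≈ 9.5 K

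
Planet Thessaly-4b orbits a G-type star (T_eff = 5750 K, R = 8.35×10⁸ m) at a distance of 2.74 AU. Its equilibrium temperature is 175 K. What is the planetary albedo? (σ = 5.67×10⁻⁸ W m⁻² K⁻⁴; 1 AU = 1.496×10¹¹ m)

d = 2.74 AU = 4.10×10¹¹ m.
L = 4πR_⋆²σT_⋆⁴ = 4π(8.35×10⁸)² × 5.67×10⁻⁸ × (5750)⁴ = 5.43×10²⁶ W.
S = L/(4πd²) = 257 W m⁻².
From T_eq⁴ = S(1−A)/(4σ): 1−A = 4σT_eq⁴/S.
1−A = 4 × 5.67×10⁻⁸ × (175)⁴ / 257 = 0.827.

A ≈ 0.17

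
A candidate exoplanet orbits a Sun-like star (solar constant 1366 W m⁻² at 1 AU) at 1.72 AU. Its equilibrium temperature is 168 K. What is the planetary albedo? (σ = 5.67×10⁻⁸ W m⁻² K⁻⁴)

A ≈ 0.61

Flux at 1.72 AU: S = 1366/1.72² = 462 W m⁻².
From T_eq⁴ = S(1−A)/(4σ): 1−A = 4σT_eq⁴/S.
1−A = 4 × 5.67×10⁻⁸ × (168)⁴ / 462 = 0.391.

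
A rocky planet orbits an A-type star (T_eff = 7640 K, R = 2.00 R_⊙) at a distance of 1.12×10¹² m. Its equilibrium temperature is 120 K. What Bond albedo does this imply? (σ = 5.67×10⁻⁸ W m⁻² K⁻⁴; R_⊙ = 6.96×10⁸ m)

A ≈ 0.84

R_⋆ = 2.00 × 6.96×10⁸ = 1.39×10⁹ m.
L = 4πR_⋆²σT_⋆⁴ = 4π(1.39×10⁹)² × 5.67×10⁻⁸ × (7640)⁴ = 4.70×10²⁷ W.
S = L/(4πd²) = 298 W m⁻².
From T_eq⁴ = S(1−A)/(4σ): 1−A = 4σT_eq⁴/S.
1−A = 4 × 5.67×10⁻⁸ × (120)⁴ / 298 = 0.158.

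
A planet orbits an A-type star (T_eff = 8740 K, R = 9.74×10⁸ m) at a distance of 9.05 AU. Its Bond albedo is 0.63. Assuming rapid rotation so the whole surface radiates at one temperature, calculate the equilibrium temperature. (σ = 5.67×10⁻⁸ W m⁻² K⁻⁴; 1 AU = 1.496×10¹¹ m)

T_eq ≈ 129 K

d = 9.05 AU = 1.35×10¹² m.
L = 4πR_⋆²σT_⋆⁴ = 4π(9.74×10⁸)² × 5.67×10⁻⁸ × (8740)⁴ = 3.94×10²⁷ W.
S = L/(4πd²) = 171 W m⁻².
Energy balance: absorbed = emitted ⇒ πR²·S(1−A) = 4πR²·σT_eq⁴, so T_eq⁴ = S(1−A)/(4σ).
T_eq = [171 × 0.37 / (4 × 5.67×10⁻⁸)]^(1/4) = (2.79×10⁸)^(1/4) = 129 K.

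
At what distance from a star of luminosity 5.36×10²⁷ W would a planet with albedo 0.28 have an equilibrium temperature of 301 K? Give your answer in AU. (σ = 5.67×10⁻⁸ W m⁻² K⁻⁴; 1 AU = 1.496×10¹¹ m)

From T_eq⁴ = L(1−A)/(16πσd²): d = √[L(1−A)/(16πσT_eq⁴)].
d = √[5.36×10²⁷ × 0.72 / (16π × 5.67×10⁻⁸ × (301)⁴)] = 4.06×10¹¹ m = 2.71 AU.

d ≈ 2.71 AU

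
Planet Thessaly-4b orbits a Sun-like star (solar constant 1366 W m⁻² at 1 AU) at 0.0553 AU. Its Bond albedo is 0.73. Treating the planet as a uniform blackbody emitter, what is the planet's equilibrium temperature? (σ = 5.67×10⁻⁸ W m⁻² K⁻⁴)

Flux at 0.0553 AU: S = 1366/0.0553² = 4.47×10⁵ W m⁻².
Energy balance: absorbed = emitted ⇒ πR²·S(1−A) = 4πR²·σT_eq⁴, so T_eq⁴ = S(1−A)/(4σ).
T_eq = [4.47×10⁵ × 0.27 / (4 × 5.67×10⁻⁸)]^(1/4) = (5.32×10¹¹)^(1/4) = 854 K.

T_eq ≈ 854 K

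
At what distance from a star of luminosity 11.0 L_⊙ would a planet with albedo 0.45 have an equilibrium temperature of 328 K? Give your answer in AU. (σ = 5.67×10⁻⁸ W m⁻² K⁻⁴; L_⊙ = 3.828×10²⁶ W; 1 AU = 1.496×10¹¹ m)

L = 11.0 × 3.828×10²⁶ = 4.21×10²⁷ W.
From T_eq⁴ = L(1−A)/(16πσd²): d = √[L(1−A)/(16πσT_eq⁴)].
d = √[4.21×10²⁷ × 0.55 / (16π × 5.67×10⁻⁸ × (328)⁴)] = 2.65×10¹¹ m = 1.77 AU.

d ≈ 1.77 AU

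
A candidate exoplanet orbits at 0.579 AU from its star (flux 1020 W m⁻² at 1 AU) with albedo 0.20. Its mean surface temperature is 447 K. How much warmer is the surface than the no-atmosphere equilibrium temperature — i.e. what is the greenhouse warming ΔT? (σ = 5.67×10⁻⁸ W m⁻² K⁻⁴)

S = 1020/0.579² = 3043 W m⁻².
T_eq = [S(1−A)/(4σ)]^(1/4) = [3043×0.80/(4×5.67×10⁻⁸)]^(1/4) = 321.9 K.
ΔT = T_surf − T_eq = 447 − 321.9.

ΔT ≈ 125.1 K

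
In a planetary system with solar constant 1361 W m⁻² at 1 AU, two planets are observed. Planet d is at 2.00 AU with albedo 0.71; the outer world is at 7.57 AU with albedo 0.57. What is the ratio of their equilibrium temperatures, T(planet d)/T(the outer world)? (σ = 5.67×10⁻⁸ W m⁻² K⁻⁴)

T_eq = [S₀(1−A)/(4σd²)]^(1/4), so T ∝ (1−A)^(1/4) / √d.
T₁ = [1361×0.29/(4×5.67×10⁻⁸×2.00²)]^(1/4) = 144.42 K.
T₂ = [1361×0.43/(4×5.67×10⁻⁸×7.57²)]^(1/4) = 81.92 K.

T₁/T₂ ≈ 1.763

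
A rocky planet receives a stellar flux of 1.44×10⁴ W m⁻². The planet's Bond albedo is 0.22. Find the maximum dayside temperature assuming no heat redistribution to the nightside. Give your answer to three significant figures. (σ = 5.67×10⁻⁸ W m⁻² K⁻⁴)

T_ss ≈ 667 K

With no redistribution each surface element balances locally: S(1−A) = σT⁴.
T = [1.44×10⁴ × 0.78 / 5.67×10⁻⁸]^(1/4) = (1.98×10¹¹)^(1/4) = 667 K.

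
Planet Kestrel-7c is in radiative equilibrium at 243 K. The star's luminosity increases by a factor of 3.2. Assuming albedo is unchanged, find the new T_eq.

T_eq ∝ L^(1/4) · d^(−1/2).
T′ = 243 × 3.2^(1/4) = 325 K.

T_eq ≈ 325 K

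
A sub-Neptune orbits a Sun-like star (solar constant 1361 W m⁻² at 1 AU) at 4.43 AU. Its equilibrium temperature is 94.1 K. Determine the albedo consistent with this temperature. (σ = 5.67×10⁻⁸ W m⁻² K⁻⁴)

Flux at 4.43 AU: S = 1361/4.43² = 69.4 W m⁻².
From T_eq⁴ = S(1−A)/(4σ): 1−A = 4σT_eq⁴/S.
1−A = 4 × 5.67×10⁻⁸ × (94.1)⁴ / 69.4 = 0.256.

A ≈ 0.74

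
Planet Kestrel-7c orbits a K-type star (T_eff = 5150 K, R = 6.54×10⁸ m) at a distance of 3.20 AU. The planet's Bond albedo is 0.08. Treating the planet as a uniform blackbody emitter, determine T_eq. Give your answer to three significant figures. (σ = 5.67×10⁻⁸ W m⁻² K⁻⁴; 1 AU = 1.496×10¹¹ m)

d = 3.20 AU = 4.79×10¹¹ m.
L = 4πR_⋆²σT_⋆⁴ = 4π(6.54×10⁸)² × 5.67×10⁻⁸ × (5150)⁴ = 2.14×10²⁶ W.
S = L/(4πd²) = 74.4 W m⁻².
Energy balance: absorbed = emitted ⇒ πR²·S(1−A) = 4πR²·σT_eq⁴, so T_eq⁴ = S(1−A)/(4σ).
T_eq = [74.4 × 0.92 / (4 × 5.67×10⁻⁸)]^(1/4) = (3.02×10⁸)^(1/4) = 132 K.

T_eq ≈ 132 K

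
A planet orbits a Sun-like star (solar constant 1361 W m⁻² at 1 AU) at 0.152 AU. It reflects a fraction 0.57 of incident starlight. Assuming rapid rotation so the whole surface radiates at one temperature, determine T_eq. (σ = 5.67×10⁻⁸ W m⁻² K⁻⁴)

Flux at 0.152 AU: S = 1361/0.152² = 5.89×10⁴ W m⁻².
Energy balance: absorbed = emitted ⇒ πR²·S(1−A) = 4πR²·σT_eq⁴, so T_eq⁴ = S(1−A)/(4σ).
T_eq = [5.89×10⁴ × 0.43 / (4 × 5.67×10⁻⁸)]^(1/4) = (1.12×10¹¹)^(1/4) = 578 K.

T_eq ≈ 578 K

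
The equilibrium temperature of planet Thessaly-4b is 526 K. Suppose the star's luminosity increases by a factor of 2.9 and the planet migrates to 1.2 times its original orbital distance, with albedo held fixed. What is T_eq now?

T_eq ≈ 627 K

T_eq ∝ L^(1/4) · d^(−1/2).
T′ = 526 × 2.9^(1/4) / 1.2^(1/2) = 627 K.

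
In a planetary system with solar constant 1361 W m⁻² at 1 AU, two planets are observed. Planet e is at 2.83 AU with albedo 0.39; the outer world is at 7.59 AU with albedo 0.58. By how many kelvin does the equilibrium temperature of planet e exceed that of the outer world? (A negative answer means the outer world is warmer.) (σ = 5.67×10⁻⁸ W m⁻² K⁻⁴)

T_eq = [S₀(1−A)/(4σd²)]^(1/4), so T ∝ (1−A)^(1/4) / √d.
T₁ = [1361×0.61/(4×5.67×10⁻⁸×2.83²)]^(1/4) = 146.22 K.
T₂ = [1361×0.42/(4×5.67×10⁻⁸×7.59²)]^(1/4) = 81.33 K.

ΔT ≈ 64.9 K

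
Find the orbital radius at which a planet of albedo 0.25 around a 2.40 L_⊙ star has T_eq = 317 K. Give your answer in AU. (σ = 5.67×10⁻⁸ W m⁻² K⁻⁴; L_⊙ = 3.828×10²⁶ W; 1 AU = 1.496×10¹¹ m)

d ≈ 1.03 AU

L = 2.40 × 3.828×10²⁶ = 9.19×10²⁶ W.
From T_eq⁴ = L(1−A)/(16πσd²): d = √[L(1−A)/(16πσT_eq⁴)].
d = √[9.19×10²⁶ × 0.75 / (16π × 5.67×10⁻⁸ × (317)⁴)] = 1.55×10¹¹ m = 1.03 AU.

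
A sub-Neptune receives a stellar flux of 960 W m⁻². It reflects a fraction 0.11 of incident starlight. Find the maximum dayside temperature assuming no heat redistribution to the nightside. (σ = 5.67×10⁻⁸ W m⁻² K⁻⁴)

T_ss ≈ 350 K

With no redistribution each surface element balances locally: S(1−A) = σT⁴.
T = [960 × 0.89 / 5.67×10⁻⁸]^(1/4) = (1.51×10¹⁰)^(1/4) = 350 K.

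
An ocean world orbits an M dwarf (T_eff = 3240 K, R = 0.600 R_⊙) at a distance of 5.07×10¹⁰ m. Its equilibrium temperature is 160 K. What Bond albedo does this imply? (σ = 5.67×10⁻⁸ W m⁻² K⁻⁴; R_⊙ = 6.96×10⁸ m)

R_⋆ = 0.600 × 6.96×10⁸ = 4.18×10⁸ m.
L = 4πR_⋆²σT_⋆⁴ = 4π(4.18×10⁸)² × 5.67×10⁻⁸ × (3240)⁴ = 1.37×10²⁵ W.
S = L/(4πd²) = 424 W m⁻².
From T_eq⁴ = S(1−A)/(4σ): 1−A = 4σT_eq⁴/S.
1−A = 4 × 5.67×10⁻⁸ × (160)⁴ / 424 = 0.351.

A ≈ 0.65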